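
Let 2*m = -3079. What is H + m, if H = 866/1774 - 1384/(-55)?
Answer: -147706169/97570 ≈ -1513.8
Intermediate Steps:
m = -3079/2 (m = (1/2)*(-3079) = -3079/2 ≈ -1539.5)
H = 1251423/48785 (H = 866*(1/1774) - 1384*(-1/55) = 433/887 + 1384/55 = 1251423/48785 ≈ 25.652)
H + m = 1251423/48785 - 3079/2 = -147706169/97570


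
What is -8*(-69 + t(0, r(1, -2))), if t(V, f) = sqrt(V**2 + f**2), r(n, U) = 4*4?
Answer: 424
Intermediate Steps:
r(n, U) = 16
-8*(-69 + t(0, r(1, -2))) = -8*(-69 + sqrt(0**2 + 16**2)) = -8*(-69 + sqrt(0 + 256)) = -8*(-69 + sqrt(256)) = -8*(-69 + 16) = -8*(-53) = 424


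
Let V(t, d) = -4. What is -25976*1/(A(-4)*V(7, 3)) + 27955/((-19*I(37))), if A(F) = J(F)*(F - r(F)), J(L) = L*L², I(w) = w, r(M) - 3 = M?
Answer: -401039/67488 ≈ -5.9424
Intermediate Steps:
r(M) = 3 + M
J(L) = L³
A(F) = -3*F³ (A(F) = F³*(F - (3 + F)) = F³*(F + (-3 - F)) = F³*(-3) = -3*F³)
-25976*1/(A(-4)*V(7, 3)) + 27955/((-19*I(37))) = -25976/(-3*(-4)³*(-4)) + 27955/((-19*37)) = -25976/(-3*(-64)*(-4)) + 27955/(-703) = -25976/(192*(-4)) + 27955*(-1/703) = -25976/(-768) - 27955/703 = -25976*(-1/768) - 27955/703 = 3247/96 - 27955/703 = -401039/67488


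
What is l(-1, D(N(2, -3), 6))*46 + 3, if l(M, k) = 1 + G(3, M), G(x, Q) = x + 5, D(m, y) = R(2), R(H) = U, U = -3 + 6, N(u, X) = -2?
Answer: 417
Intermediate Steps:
U = 3
R(H) = 3
D(m, y) = 3
G(x, Q) = 5 + x
l(M, k) = 9 (l(M, k) = 1 + (5 + 3) = 1 + 8 = 9)
l(-1, D(N(2, -3), 6))*46 + 3 = 9*46 + 3 = 414 + 3 = 417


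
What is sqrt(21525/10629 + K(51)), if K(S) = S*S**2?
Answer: 2*sqrt(416293348431)/3543 ≈ 364.22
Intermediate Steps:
K(S) = S**3
sqrt(21525/10629 + K(51)) = sqrt(21525/10629 + 51**3) = sqrt(21525*(1/10629) + 132651) = sqrt(7175/3543 + 132651) = sqrt(469989668/3543) = 2*sqrt(416293348431)/3543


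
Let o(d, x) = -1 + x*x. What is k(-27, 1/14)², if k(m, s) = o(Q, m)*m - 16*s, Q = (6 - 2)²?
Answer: 18933760000/49 ≈ 3.8640e+8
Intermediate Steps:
Q = 16 (Q = 4² = 16)
o(d, x) = -1 + x²
k(m, s) = -16*s + m*(-1 + m²) (k(m, s) = (-1 + m²)*m - 16*s = m*(-1 + m²) - 16*s = -16*s + m*(-1 + m²))
k(-27, 1/14)² = ((-27)³ - 1*(-27) - 16/14)² = (-19683 + 27 - 16*1/14)² = (-19683 + 27 - 8/7)² = (-137600/7)² = 18933760000/49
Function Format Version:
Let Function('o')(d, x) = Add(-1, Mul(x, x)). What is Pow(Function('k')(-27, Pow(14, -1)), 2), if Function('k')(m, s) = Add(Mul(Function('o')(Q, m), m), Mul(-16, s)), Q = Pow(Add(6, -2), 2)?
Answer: Rational(18933760000, 49) ≈ 3.8640e+8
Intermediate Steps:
Q = 16 (Q = Pow(4, 2) = 16)
Function('o')(d, x) = Add(-1, Pow(x, 2))
Function('k')(m, s) = Add(Mul(-16, s), Mul(m, Add(-1, Pow(m, 2)))) (Function('k')(m, s) = Add(Mul(Add(-1, Pow(m, 2)), m), Mul(-16, s)) = Add(Mul(m, Add(-1, Pow(m, 2))), Mul(-16, s)) = Add(Mul(-16, s), Mul(m, Add(-1, Pow(m, 2)))))
Pow(Function('k')(-27, Pow(14, -1)), 2) = Pow(Add(Pow(-27, 3), Mul(-1, -27), Mul(-16, Pow(14, -1))), 2) = Pow(Add(-19683, 27, Mul(-16, Rational(1, 14))), 2) = Pow(Add(-19683, 27, Rational(-8, 7)), 2) = Pow(Rational(-137600, 7), 2) = Rational(18933760000, 49)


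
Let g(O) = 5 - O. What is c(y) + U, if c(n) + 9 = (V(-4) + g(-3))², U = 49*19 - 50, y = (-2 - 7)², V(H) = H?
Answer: 888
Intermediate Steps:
y = 81 (y = (-9)² = 81)
U = 881 (U = 931 - 50 = 881)
c(n) = 7 (c(n) = -9 + (-4 + (5 - 1*(-3)))² = -9 + (-4 + (5 + 3))² = -9 + (-4 + 8)² = -9 + 4² = -9 + 16 = 7)
c(y) + U = 7 + 881 = 888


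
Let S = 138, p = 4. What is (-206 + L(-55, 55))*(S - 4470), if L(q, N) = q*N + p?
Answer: 13979364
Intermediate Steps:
L(q, N) = 4 + N*q (L(q, N) = q*N + 4 = N*q + 4 = 4 + N*q)
(-206 + L(-55, 55))*(S - 4470) = (-206 + (4 + 55*(-55)))*(138 - 4470) = (-206 + (4 - 3025))*(-4332) = (-206 - 3021)*(-4332) = -3227*(-4332) = 13979364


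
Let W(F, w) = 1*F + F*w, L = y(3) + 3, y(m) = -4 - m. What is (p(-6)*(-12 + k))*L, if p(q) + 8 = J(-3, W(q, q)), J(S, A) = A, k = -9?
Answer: 1848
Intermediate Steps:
L = -4 (L = (-4 - 1*3) + 3 = (-4 - 3) + 3 = -7 + 3 = -4)
W(F, w) = F + F*w
p(q) = -8 + q*(1 + q)
(p(-6)*(-12 + k))*L = ((-8 - 6*(1 - 6))*(-12 - 9))*(-4) = ((-8 - 6*(-5))*(-21))*(-4) = ((-8 + 30)*(-21))*(-4) = (22*(-21))*(-4) = -462*(-4) = 1848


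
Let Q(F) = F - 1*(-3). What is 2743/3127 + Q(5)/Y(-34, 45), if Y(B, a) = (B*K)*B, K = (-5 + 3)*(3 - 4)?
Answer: 795854/903703 ≈ 0.88066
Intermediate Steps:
Q(F) = 3 + F (Q(F) = F + 3 = 3 + F)
K = 2 (K = -2*(-1) = 2)
Y(B, a) = 2*B**2 (Y(B, a) = (B*2)*B = (2*B)*B = 2*B**2)
2743/3127 + Q(5)/Y(-34, 45) = 2743/3127 + (3 + 5)/((2*(-34)**2)) = 2743*(1/3127) + 8/((2*1156)) = 2743/3127 + 8/2312 = 2743/3127 + 8*(1/2312) = 2743/3127 + 1/289 = 795854/903703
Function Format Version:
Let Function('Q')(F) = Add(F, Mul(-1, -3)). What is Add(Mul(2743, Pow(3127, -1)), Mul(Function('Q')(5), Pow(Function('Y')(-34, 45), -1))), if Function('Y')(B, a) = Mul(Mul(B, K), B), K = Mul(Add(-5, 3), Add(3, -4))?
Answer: Rational(795854, 903703) ≈ 0.88066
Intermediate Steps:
Function('Q')(F) = Add(3, F) (Function('Q')(F) = Add(F, 3) = Add(3, F))
K = 2 (K = Mul(-2, -1) = 2)
Function('Y')(B, a) = Mul(2, Pow(B, 2)) (Function('Y')(B, a) = Mul(Mul(B, 2), B) = Mul(Mul(2, B), B) = Mul(2, Pow(B, 2)))
Add(Mul(2743, Pow(3127, -1)), Mul(Function('Q')(5), Pow(Function('Y')(-34, 45), -1))) = Add(Mul(2743, Pow(3127, -1)), Mul(Add(3, 5), Pow(Mul(2, Pow(-34, 2)), -1))) = Add(Mul(2743, Rational(1, 3127)), Mul(8, Pow(Mul(2, 1156), -1))) = Add(Rational(2743, 3127), Mul(8, Pow(2312, -1))) = Add(Rational(2743, 3127), Mul(8, Rational(1, 2312))) = Add(Rational(2743, 3127), Rational(1, 289)) = Rational(795854, 903703)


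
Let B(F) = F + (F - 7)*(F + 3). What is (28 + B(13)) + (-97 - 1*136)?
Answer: -96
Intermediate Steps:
B(F) = F + (-7 + F)*(3 + F)
(28 + B(13)) + (-97 - 1*136) = (28 + (-21 + 13² - 3*13)) + (-97 - 1*136) = (28 + (-21 + 169 - 39)) + (-97 - 136) = (28 + 109) - 233 = 137 - 233 = -96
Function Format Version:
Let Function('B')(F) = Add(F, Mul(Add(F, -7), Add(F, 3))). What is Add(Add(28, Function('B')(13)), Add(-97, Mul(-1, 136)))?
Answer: -96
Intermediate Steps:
Function('B')(F) = Add(F, Mul(Add(-7, F), Add(3, F)))
Add(Add(28, Function('B')(13)), Add(-97, Mul(-1, 136))) = Add(Add(28, Add(-21, Pow(13, 2), Mul(-3, 13))), Add(-97, Mul(-1, 136))) = Add(Add(28, Add(-21, 169, -39)), Add(-97, -136)) = Add(Add(28, 109), -233) = Add(137, -233) = -96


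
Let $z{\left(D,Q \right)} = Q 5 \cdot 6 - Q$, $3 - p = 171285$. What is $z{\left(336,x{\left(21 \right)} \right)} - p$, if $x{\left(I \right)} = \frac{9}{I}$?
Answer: $\frac{1199061}{7} \approx 1.7129 \cdot 10^{5}$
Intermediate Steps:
$p = -171282$ ($p = 3 - 171285 = -171282$)
$z{\left(D,Q \right)} = 29 Q$ ($z{\left(D,Q \right)} = 5 Q 6 - Q = 30 Q - Q = 29 Q$)
$z{\left(336,x{\left(21 \right)} \right)} - p = 29 \cdot \frac{9}{21} - -171282 = 29 \cdot 9 \cdot \frac{1}{21} + 171282 = 29 \cdot \frac{3}{7} + 171282 = \frac{87}{7} + 171282 = \frac{1199061}{7}$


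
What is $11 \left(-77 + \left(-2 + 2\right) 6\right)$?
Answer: $-847$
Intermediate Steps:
$11 \left(-77 + \left(-2 + 2\right) 6\right) = 11 \left(-77 + 0 \cdot 6\right) = 11 \left(-77 + 0\right) = 11 \left(-77\right) = -847$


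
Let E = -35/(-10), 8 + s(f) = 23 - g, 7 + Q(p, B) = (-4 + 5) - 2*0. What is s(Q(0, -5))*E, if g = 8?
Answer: 49/2 ≈ 24.500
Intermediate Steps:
Q(p, B) = -6 (Q(p, B) = -7 + ((-4 + 5) - 2*0) = -7 + (1 + 0) = -7 + 1 = -6)
s(f) = 7 (s(f) = -8 + (23 - 1*8) = -8 + (23 - 8) = -8 + 15 = 7)
E = 7/2 (E = -35*(-⅒) = 7/2 ≈ 3.5000)
s(Q(0, -5))*E = 7*(7/2) = 49/2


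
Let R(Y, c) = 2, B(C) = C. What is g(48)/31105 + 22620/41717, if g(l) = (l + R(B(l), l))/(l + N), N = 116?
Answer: 887628325/1636981498 ≈ 0.54223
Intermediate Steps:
g(l) = (2 + l)/(116 + l) (g(l) = (l + 2)/(l + 116) = (2 + l)/(116 + l))
g(48)/31105 + 22620/41717 = ((2 + 48)/(116 + 48))/31105 + 22620/41717 = (50/164)*(1/31105) + 22620*(1/41717) = ((1/164)*50)*(1/31105) + 1740/3209 = (25/82)*(1/31105) + 1740/3209 = 5/510122 + 1740/3209 = 887628325/1636981498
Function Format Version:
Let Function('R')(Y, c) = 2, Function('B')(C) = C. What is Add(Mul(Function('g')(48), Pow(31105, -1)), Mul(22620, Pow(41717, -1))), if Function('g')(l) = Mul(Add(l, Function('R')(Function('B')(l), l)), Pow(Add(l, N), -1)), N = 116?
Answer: Rational(887628325, 1636981498) ≈ 0.54223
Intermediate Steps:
Function('g')(l) = Mul(Pow(Add(116, l), -1), Add(2, l)) (Function('g')(l) = Mul(Add(l, 2), Pow(Add(l, 116), -1)) = Mul(Add(2, l), Pow(Add(116, l), -1)) = Mul(Pow(Add(116, l), -1), Add(2, l)))
Add(Mul(Function('g')(48), Pow(31105, -1)), Mul(22620, Pow(41717, -1))) = Add(Mul(Mul(Pow(Add(116, 48), -1), Add(2, 48)), Pow(31105, -1)), Mul(22620, Pow(41717, -1))) = Add(Mul(Mul(Pow(164, -1), 50), Rational(1, 31105)), Mul(22620, Rational(1, 41717))) = Add(Mul(Mul(Rational(1, 164), 50), Rational(1, 31105)), Rational(1740, 3209)) = Add(Mul(Rational(25, 82), Rational(1, 31105)), Rational(1740, 3209)) = Add(Rational(5, 510122), Rational(1740, 3209)) = Rational(887628325, 1636981498)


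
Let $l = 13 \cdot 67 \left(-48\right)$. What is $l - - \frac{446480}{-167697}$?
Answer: $- \frac{7011522656}{167697} \approx -41811.0$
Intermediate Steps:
$l = -41808$ ($l = 871 \left(-48\right) = -41808$)
$l - - \frac{446480}{-167697} = -41808 - - \frac{446480}{-167697} = -41808 - \left(-446480\right) \left(- \frac{1}{167697}\right) = -41808 - \frac{446480}{167697} = - \frac{7011522656}{167697}$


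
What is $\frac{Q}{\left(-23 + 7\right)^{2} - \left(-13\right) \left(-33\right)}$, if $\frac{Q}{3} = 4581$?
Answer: $- \frac{13743}{173} \approx -79.439$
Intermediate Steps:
$Q = 13743$ ($Q = 3 \cdot 4581 = 13743$)
$\frac{Q}{\left(-23 + 7\right)^{2} - \left(-13\right) \left(-33\right)} = \frac{13743}{\left(-23 + 7\right)^{2} - \left(-13\right) \left(-33\right)} = \frac{13743}{\left(-16\right)^{2} - 429} = \frac{13743}{256 - 429} = \frac{13743}{-173} = 13743 \left(- \frac{1}{173}\right) = - \frac{13743}{173}$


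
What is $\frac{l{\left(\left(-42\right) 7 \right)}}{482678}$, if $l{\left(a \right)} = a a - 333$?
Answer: $\frac{86103}{482678} \approx 0.17839$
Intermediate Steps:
$l{\left(a \right)} = -333 + a^{2}$ ($l{\left(a \right)} = a^{2} - 333 = -333 + a^{2}$)
$\frac{l{\left(\left(-42\right) 7 \right)}}{482678} = \frac{-333 + \left(\left(-42\right) 7\right)^{2}}{482678} = \left(-333 + \left(-294\right)^{2}\right) \frac{1}{482678} = \left(-333 + 86436\right) \frac{1}{482678} = 86103 \cdot \frac{1}{482678} = \frac{86103}{482678}$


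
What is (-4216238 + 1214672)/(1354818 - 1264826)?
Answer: -1500783/44996 ≈ -33.354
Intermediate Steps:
(-4216238 + 1214672)/(1354818 - 1264826) = -3001566/89992 = -3001566*1/89992 = -1500783/44996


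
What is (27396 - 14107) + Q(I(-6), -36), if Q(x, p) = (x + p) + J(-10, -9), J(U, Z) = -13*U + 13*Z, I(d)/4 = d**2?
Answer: 13410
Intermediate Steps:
I(d) = 4*d**2
Q(x, p) = 13 + p + x (Q(x, p) = (x + p) + (-13*(-10) + 13*(-9)) = (p + x) + (130 - 117) = (p + x) + 13 = 13 + p + x)
(27396 - 14107) + Q(I(-6), -36) = (27396 - 14107) + (13 - 36 + 4*(-6)**2) = 13289 + (13 - 36 + 4*36) = 13289 + (13 - 36 + 144) = 13289 + 121 = 13410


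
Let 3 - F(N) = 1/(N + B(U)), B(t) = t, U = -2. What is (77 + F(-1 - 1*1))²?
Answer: 103041/16 ≈ 6440.1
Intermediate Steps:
F(N) = 3 - 1/(-2 + N) (F(N) = 3 - 1/(N - 2) = 3 - 1/(-2 + N))
(77 + F(-1 - 1*1))² = (77 + (-7 + 3*(-1 - 1*1))/(-2 + (-1 - 1*1)))² = (77 + (-7 + 3*(-1 - 1))/(-2 + (-1 - 1)))² = (77 + (-7 + 3*(-2))/(-2 - 2))² = (77 + (-7 - 6)/(-4))² = (77 - ¼*(-13))² = (77 + 13/4)² = (321/4)² = 103041/16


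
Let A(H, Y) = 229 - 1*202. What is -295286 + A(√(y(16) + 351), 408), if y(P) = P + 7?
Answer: -295259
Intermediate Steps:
y(P) = 7 + P
A(H, Y) = 27 (A(H, Y) = 229 - 202 = 27)
-295286 + A(√(y(16) + 351), 408) = -295286 + 27 = -295259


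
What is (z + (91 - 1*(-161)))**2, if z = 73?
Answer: 105625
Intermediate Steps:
(z + (91 - 1*(-161)))**2 = (73 + (91 - 1*(-161)))**2 = (73 + (91 + 161))**2 = (73 + 252)**2 = 325**2 = 105625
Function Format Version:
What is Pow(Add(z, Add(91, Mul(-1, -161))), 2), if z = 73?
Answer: 105625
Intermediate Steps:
Pow(Add(z, Add(91, Mul(-1, -161))), 2) = Pow(Add(73, Add(91, Mul(-1, -161))), 2) = Pow(Add(73, Add(91, 161)), 2) = Pow(Add(73, 252), 2) = Pow(325, 2) = 105625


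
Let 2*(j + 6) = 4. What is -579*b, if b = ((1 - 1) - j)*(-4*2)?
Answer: 18528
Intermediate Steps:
j = -4 (j = -6 + (½)*4 = -6 + 2 = -4)
b = -32 (b = ((1 - 1) - 1*(-4))*(-4*2) = (0 + 4)*(-8) = 4*(-8) = -32)
-579*b = -579*(-32) = 18528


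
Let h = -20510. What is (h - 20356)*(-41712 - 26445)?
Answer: 2785303962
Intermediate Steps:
(h - 20356)*(-41712 - 26445) = (-20510 - 20356)*(-41712 - 26445) = -40866*(-68157) = 2785303962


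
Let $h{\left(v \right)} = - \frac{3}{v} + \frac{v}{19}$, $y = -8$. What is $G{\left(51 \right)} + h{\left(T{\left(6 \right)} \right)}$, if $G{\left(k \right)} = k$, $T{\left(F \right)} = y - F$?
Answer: $\frac{13427}{266} \approx 50.477$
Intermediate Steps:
$T{\left(F \right)} = -8 - F$
$h{\left(v \right)} = - \frac{3}{v} + \frac{v}{19}$ ($h{\left(v \right)} = - \frac{3}{v} + v \frac{1}{19} = - \frac{3}{v} + \frac{v}{19}$)
$G{\left(51 \right)} + h{\left(T{\left(6 \right)} \right)} = 51 + \left(- \frac{3}{-8 - 6} + \frac{-8 - 6}{19}\right) = 51 + \left(- \frac{3}{-14} + \frac{1}{19} \left(-14\right)\right) = 51 - \frac{139}{266} = \frac{13427}{266}$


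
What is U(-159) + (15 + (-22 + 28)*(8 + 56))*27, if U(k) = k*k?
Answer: 36054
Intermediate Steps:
U(k) = k**2
U(-159) + (15 + (-22 + 28)*(8 + 56))*27 = (-159)**2 + (15 + (-22 + 28)*(8 + 56))*27 = 25281 + (15 + 6*64)*27 = 25281 + (15 + 384)*27 = 25281 + 399*27 = 25281 + 10773 = 36054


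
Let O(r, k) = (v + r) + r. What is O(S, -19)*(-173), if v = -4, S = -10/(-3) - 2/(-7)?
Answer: -11764/21 ≈ -560.19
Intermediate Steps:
S = 76/21 (S = -10*(-⅓) - 2*(-⅐) = 10/3 + 2/7 = 76/21 ≈ 3.6190)
O(r, k) = -4 + 2*r (O(r, k) = (-4 + r) + r = -4 + 2*r)
O(S, -19)*(-173) = (-4 + 2*(76/21))*(-173) = (-4 + 152/21)*(-173) = (68/21)*(-173) = -11764/21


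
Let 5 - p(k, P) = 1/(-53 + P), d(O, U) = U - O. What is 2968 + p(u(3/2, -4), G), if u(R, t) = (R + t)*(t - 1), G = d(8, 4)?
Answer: 169462/57 ≈ 2973.0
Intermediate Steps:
G = -4 (G = 4 - 1*8 = 4 - 8 = -4)
u(R, t) = (-1 + t)*(R + t) (u(R, t) = (R + t)*(-1 + t) = (-1 + t)*(R + t))
p(k, P) = 5 - 1/(-53 + P)
2968 + p(u(3/2, -4), G) = 2968 + (-266 + 5*(-4))/(-53 - 4) = 2968 + (-266 - 20)/(-57) = 2968 - 1/57*(-286) = 2968 + 286/57 = 169462/57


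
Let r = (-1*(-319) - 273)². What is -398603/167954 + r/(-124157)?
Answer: -49844743335/20852664778 ≈ -2.3903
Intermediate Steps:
r = 2116 (r = (319 - 273)² = 46² = 2116)
-398603/167954 + r/(-124157) = -398603/167954 + 2116/(-124157) = -398603*1/167954 + 2116*(-1/124157) = -398603/167954 - 2116/124157 = -49844743335/20852664778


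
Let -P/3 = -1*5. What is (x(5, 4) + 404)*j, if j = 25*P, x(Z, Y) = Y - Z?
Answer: 151125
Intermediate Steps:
P = 15 (P = -(-3)*5 = -3*(-5) = 15)
j = 375 (j = 25*15 = 375)
(x(5, 4) + 404)*j = ((4 - 1*5) + 404)*375 = ((4 - 5) + 404)*375 = (-1 + 404)*375 = 403*375 = 151125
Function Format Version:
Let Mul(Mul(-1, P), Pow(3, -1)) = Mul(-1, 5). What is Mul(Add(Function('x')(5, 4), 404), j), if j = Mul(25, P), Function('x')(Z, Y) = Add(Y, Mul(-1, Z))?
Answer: 151125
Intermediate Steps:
P = 15 (P = Mul(-3, Mul(-1, 5)) = Mul(-3, -5) = 15)
j = 375 (j = Mul(25, 15) = 375)
Mul(Add(Function('x')(5, 4), 404), j) = Mul(Add(Add(4, Mul(-1, 5)), 404), 375) = Mul(Add(Add(4, -5), 404), 375) = Mul(Add(-1, 404), 375) = Mul(403, 375) = 151125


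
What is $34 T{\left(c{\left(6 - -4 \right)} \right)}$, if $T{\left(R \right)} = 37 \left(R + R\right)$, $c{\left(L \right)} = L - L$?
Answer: $0$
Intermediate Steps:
$c{\left(L \right)} = 0$
$T{\left(R \right)} = 74 R$ ($T{\left(R \right)} = 37 \cdot 2 R = 74 R$)
$34 T{\left(c{\left(6 - -4 \right)} \right)} = 34 \cdot 74 \cdot 0 = 34 \cdot 0 = 0$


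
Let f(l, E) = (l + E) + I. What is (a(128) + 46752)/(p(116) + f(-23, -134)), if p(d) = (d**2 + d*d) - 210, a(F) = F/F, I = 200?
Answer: 46753/26745 ≈ 1.7481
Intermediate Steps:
a(F) = 1
f(l, E) = 200 + E + l (f(l, E) = (l + E) + 200 = (E + l) + 200 = 200 + E + l)
p(d) = -210 + 2*d**2 (p(d) = (d**2 + d**2) - 210 = 2*d**2 - 210 = -210 + 2*d**2)
(a(128) + 46752)/(p(116) + f(-23, -134)) = (1 + 46752)/((-210 + 2*116**2) + (200 - 134 - 23)) = 46753/((-210 + 2*13456) + 43) = 46753/((-210 + 26912) + 43) = 46753/(26702 + 43) = 46753/26745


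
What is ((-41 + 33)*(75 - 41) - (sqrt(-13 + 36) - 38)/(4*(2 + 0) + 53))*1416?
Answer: -23440464/61 - 1416*sqrt(23)/61 ≈ -3.8438e+5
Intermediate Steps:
((-41 + 33)*(75 - 41) - (sqrt(-13 + 36) - 38)/(4*(2 + 0) + 53))*1416 = (-8*34 - (sqrt(23) - 38)/(4*2 + 53))*1416 = (-272 - (-38 + sqrt(23))/(8 + 53))*1416 = (-272 - (-38 + sqrt(23))/61)*1416 = (-272 - (-38/61 + sqrt(23)/61))*1416 = (-272 + (38/61 - sqrt(23)/61))*1416 = (-16554/61 - sqrt(23)/61)*1416 = -23440464/61 - 1416*sqrt(23)/61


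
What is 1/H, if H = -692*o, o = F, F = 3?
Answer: -1/2076 ≈ -0.00048170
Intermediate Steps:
o = 3
H = -2076 (H = -692*3 = -2076)
1/H = 1/(-2076) = -1/2076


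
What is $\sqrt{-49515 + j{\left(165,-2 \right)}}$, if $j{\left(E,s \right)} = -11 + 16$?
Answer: $i \sqrt{49510} \approx 222.51 i$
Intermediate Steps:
$j{\left(E,s \right)} = 5$
$\sqrt{-49515 + j{\left(165,-2 \right)}} = \sqrt{-49515 + 5} = \sqrt{-49510} = i \sqrt{49510}$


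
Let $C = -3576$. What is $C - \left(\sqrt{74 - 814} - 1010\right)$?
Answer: $-2566 - 2 i \sqrt{185} \approx -2566.0 - 27.203 i$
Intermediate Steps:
$C - \left(\sqrt{74 - 814} - 1010\right) = -3576 - \left(\sqrt{74 - 814} - 1010\right) = -3576 - \left(\sqrt{-740} - 1010\right) = -3576 - \left(2 i \sqrt{185} - 1010\right) = -3576 - \left(-1010 + 2 i \sqrt{185}\right) = -3576 + \left(1010 - 2 i \sqrt{185}\right) = -2566 - 2 i \sqrt{185}$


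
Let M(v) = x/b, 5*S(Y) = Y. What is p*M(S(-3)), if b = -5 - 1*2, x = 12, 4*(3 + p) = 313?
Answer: -129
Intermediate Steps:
p = 301/4 (p = -3 + (¼)*313 = -3 + 313/4 = 301/4 ≈ 75.250)
b = -7 (b = -5 - 2 = -7)
S(Y) = Y/5
M(v) = -12/7 (M(v) = 12/(-7) = 12*(-⅐) = -12/7)
p*M(S(-3)) = (301/4)*(-12/7) = -129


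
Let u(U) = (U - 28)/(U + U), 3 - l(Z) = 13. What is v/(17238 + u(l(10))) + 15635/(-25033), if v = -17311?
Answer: -7028920995/4315664167 ≈ -1.6287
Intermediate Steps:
l(Z) = -10 (l(Z) = 3 - 1*13 = 3 - 13 = -10)
u(U) = (-28 + U)/(2*U) (u(U) = (-28 + U)/((2*U)) = (-28 + U)*(1/(2*U)) = (-28 + U)/(2*U))
v/(17238 + u(l(10))) + 15635/(-25033) = -17311/(17238 + (½)*(-28 - 10)/(-10)) + 15635/(-25033) = -17311/(17238 + (½)*(-⅒)*(-38)) + 15635*(-1/25033) = -17311/(17238 + 19/10) - 15635/25033 = -17311/172399/10 - 15635/25033 = -17311*10/172399 - 15635/25033 = -173110/172399 - 15635/25033 = -7028920995/4315664167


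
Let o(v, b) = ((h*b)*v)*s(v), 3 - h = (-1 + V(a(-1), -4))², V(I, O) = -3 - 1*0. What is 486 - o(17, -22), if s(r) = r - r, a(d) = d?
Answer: 486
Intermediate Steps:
s(r) = 0
V(I, O) = -3 (V(I, O) = -3 + 0 = -3)
h = -13 (h = 3 - (-1 - 3)² = 3 - 1*(-4)² = 3 - 1*16 = 3 - 16 = -13)
o(v, b) = 0 (o(v, b) = ((-13*b)*v)*0 = -13*b*v*0 = 0)
486 - o(17, -22) = 486 - 1*0 = 486 + 0 = 486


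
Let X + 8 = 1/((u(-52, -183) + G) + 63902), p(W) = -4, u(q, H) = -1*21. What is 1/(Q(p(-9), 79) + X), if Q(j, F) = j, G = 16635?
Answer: -80516/966191 ≈ -0.083333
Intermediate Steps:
u(q, H) = -21
X = -644127/80516 (X = -8 + 1/((-21 + 16635) + 63902) = -8 + 1/(16614 + 63902) = -8 + 1/80516 = -644127/80516 ≈ -8.0000)
1/(Q(p(-9), 79) + X) = 1/(-4 - 644127/80516) = 1/(-966191/80516) = -80516/966191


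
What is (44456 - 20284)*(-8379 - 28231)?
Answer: -884936920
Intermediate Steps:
(44456 - 20284)*(-8379 - 28231) = 24172*(-36610) = -884936920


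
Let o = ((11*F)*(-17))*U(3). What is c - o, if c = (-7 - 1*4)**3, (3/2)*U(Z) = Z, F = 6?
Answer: 913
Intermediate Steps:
U(Z) = 2*Z/3
c = -1331 (c = (-7 - 4)**3 = (-11)**3 = -1331)
o = -2244 (o = ((11*6)*(-17))*((2/3)*3) = (66*(-17))*2 = -1122*2 = -2244)
c - o = -1331 - 1*(-2244) = -1331 + 2244 = 913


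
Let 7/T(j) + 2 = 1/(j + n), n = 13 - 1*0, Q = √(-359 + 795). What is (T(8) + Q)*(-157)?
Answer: 23079/41 - 314*√109 ≈ -2715.4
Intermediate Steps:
Q = 2*√109 (Q = √436 = 2*√109 ≈ 20.881)
n = 13 (n = 13 + 0 = 13)
T(j) = 7/(-2 + 1/(13 + j)) (T(j) = 7/(-2 + 1/(j + 13)) = 7/(-2 + 1/(13 + j)))
(T(8) + Q)*(-157) = (7*(-13 - 1*8)/(25 + 2*8) + 2*√109)*(-157) = (7*(-13 - 8)/(25 + 16) + 2*√109)*(-157) = (7*(-21)/41 + 2*√109)*(-157) = (7*(1/41)*(-21) + 2*√109)*(-157) = (-147/41 + 2*√109)*(-157) = 23079/41 - 314*√109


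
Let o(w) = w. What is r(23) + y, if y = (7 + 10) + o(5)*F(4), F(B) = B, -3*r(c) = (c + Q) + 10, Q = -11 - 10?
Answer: 33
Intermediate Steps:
Q = -21
r(c) = 11/3 - c/3 (r(c) = -((c - 21) + 10)/3 = -((-21 + c) + 10)/3 = -(-11 + c)/3 = 11/3 - c/3)
y = 37 (y = (7 + 10) + 5*4 = 17 + 20 = 37)
r(23) + y = (11/3 - 1/3*23) + 37 = (11/3 - 23/3) + 37 = -4 + 37 = 33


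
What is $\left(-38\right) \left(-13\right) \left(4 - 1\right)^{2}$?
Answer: $4446$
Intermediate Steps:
$\left(-38\right) \left(-13\right) \left(4 - 1\right)^{2} = 494 \cdot 3^{2} = 494 \cdot 9 = 4446$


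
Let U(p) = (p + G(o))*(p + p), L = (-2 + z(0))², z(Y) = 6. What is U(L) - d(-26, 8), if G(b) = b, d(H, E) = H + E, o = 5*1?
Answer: 690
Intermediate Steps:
o = 5
d(H, E) = E + H
L = 16 (L = (-2 + 6)² = 4² = 16)
U(p) = 2*p*(5 + p) (U(p) = (p + 5)*(p + p) = (5 + p)*(2*p) = 2*p*(5 + p))
U(L) - d(-26, 8) = 2*16*(5 + 16) - (8 - 26) = 2*16*21 - 1*(-18) = 672 + 18 = 690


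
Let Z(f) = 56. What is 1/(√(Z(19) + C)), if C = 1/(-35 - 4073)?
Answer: 2*√236258269/230047 ≈ 0.13363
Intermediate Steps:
C = -1/4108 (C = 1/(-4108) = -1/4108 ≈ -0.00024343)
1/(√(Z(19) + C)) = 1/(√(56 - 1/4108)) = 1/(√(230047/4108)) = 1/(√236258269/2054) = 2*√236258269/230047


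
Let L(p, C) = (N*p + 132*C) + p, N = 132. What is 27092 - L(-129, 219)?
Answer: 15341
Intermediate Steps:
L(p, C) = 132*C + 133*p (L(p, C) = (132*p + 132*C) + p = (132*C + 132*p) + p = 132*C + 133*p)
27092 - L(-129, 219) = 27092 - (132*219 + 133*(-129)) = 27092 - (28908 - 17157) = 27092 - 1*11751 = 27092 - 11751 = 15341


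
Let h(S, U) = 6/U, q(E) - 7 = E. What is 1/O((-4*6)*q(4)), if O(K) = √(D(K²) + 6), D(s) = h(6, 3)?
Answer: √2/4 ≈ 0.35355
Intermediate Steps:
q(E) = 7 + E
D(s) = 2 (D(s) = 6/3 = 6*(⅓) = 2)
O(K) = 2*√2 (O(K) = √(2 + 6) = √8 = 2*√2)
1/O((-4*6)*q(4)) = 1/(2*√2) = √2/4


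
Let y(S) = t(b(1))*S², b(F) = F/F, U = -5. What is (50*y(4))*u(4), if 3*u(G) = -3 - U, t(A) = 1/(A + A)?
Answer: 800/3 ≈ 266.67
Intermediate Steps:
b(F) = 1
t(A) = 1/(2*A)
u(G) = ⅔ (u(G) = (-3 - 1*(-5))/3 = (-3 + 5)/3 = (⅓)*2 = ⅔)
y(S) = S²/2 (y(S) = ((½)/1)*S² = ((½)*1)*S² = S²/2)
(50*y(4))*u(4) = (50*((½)*4²))*(⅔) = (50*((½)*16))*(⅔) = (50*8)*(⅔) = 400*(⅔) = 800/3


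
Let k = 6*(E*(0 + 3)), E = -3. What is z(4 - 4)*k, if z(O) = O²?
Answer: 0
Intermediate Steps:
k = -54 (k = 6*(-3*(0 + 3)) = 6*(-3*3) = 6*(-9) = -54)
z(4 - 4)*k = (4 - 4)²*(-54) = 0²*(-54) = 0*(-54) = 0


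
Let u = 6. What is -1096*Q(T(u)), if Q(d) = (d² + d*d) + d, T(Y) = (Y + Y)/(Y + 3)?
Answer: -48224/9 ≈ -5358.2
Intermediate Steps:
T(Y) = 2*Y/(3 + Y) (T(Y) = (2*Y)/(3 + Y) = 2*Y/(3 + Y))
Q(d) = d + 2*d² (Q(d) = (d² + d²) + d = 2*d² + d = d + 2*d²)
-1096*Q(T(u)) = -1096*2*6/(3 + 6)*(1 + 2*(2*6/(3 + 6))) = -1096*2*6/9*(1 + 2*(2*6/9)) = -1096*2*6*(⅑)*(1 + 2*(2*6*(⅑))) = -4384*(1 + 2*(4/3))/3 = -4384*(1 + 8/3)/3 = -4384*11/(3*3) = -1096*44/9 = -48224/9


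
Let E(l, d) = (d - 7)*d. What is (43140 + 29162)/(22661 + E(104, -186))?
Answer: 72302/58559 ≈ 1.2347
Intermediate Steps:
E(l, d) = d*(-7 + d) (E(l, d) = (-7 + d)*d = d*(-7 + d))
(43140 + 29162)/(22661 + E(104, -186)) = (43140 + 29162)/(22661 - 186*(-7 - 186)) = 72302/(22661 - 186*(-193)) = 72302/(22661 + 35898) = 72302/58559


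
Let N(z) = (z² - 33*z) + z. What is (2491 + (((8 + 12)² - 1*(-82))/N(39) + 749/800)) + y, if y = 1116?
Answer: 788358877/218400 ≈ 3609.7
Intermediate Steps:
N(z) = z² - 32*z
(2491 + (((8 + 12)² - 1*(-82))/N(39) + 749/800)) + y = (2491 + (((8 + 12)² - 1*(-82))/((39*(-32 + 39))) + 749/800)) + 1116 = (2491 + ((20² + 82)/((39*7)) + 749*(1/800))) + 1116 = (2491 + ((400 + 82)/273 + 749/800)) + 1116 = (2491 + (482*(1/273) + 749/800)) + 1116 = (2491 + (482/273 + 749/800)) + 1116 = (2491 + 590077/218400) + 1116 = 544624477/218400 + 1116 = 788358877/218400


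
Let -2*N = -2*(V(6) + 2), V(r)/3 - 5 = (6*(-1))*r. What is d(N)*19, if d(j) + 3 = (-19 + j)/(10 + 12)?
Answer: -152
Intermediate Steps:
V(r) = 15 - 18*r (V(r) = 15 + 3*((6*(-1))*r) = 15 + 3*(-6*r) = 15 - 18*r)
N = -91 (N = -(-1)*((15 - 18*6) + 2) = -(-1)*((15 - 108) + 2) = -(-1)*(-93 + 2) = -(-1)*(-91) = -1/2*182 = -91)
d(j) = -85/22 + j/22 (d(j) = -3 + (-19 + j)/(10 + 12) = -3 + (-19 + j)/22 = -3 + (-19 + j)*(1/22) = -3 + (-19/22 + j/22) = -85/22 + j/22)
d(N)*19 = (-85/22 + (1/22)*(-91))*19 = (-85/22 - 91/22)*19 = -8*19 = -152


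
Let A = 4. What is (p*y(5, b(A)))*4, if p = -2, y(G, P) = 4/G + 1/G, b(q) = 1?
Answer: -8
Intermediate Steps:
y(G, P) = 5/G (y(G, P) = 4/G + 1/G = 5/G)
(p*y(5, b(A)))*4 = -10/5*4 = -2*1*4 = -2*4 = -8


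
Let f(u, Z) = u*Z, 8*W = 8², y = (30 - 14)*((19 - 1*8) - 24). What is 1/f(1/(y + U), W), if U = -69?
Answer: -277/8 ≈ -34.625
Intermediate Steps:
y = -208 (y = 16*((19 - 8) - 24) = 16*(11 - 24) = 16*(-13) = -208)
W = 8 (W = (⅛)*8² = (⅛)*64 = 8)
f(u, Z) = Z*u
1/f(1/(y + U), W) = 1/(8/(-208 - 69)) = 1/(8/(-277)) = 1/(8*(-1/277)) = 1/(-8/277) = -277/8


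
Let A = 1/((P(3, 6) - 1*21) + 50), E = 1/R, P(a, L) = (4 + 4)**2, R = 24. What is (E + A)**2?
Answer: 169/61504 ≈ 0.0027478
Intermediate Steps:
P(a, L) = 64 (P(a, L) = 8**2 = 64)
E = 1/24 ≈ 0.041667
A = 1/93 (A = 1/((64 - 1*21) + 50) = 1/((64 - 21) + 50) = 1/(43 + 50) = 1/93 ≈ 0.010753)
(E + A)**2 = (1/24 + 1/93)**2 = (13/248)**2 = 169/61504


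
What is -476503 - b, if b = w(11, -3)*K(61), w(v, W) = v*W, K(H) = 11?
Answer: -476140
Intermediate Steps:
w(v, W) = W*v
b = -363 (b = -3*11*11 = -33*11 = -363)
-476503 - b = -476503 - 1*(-363) = -476503 + 363 = -476140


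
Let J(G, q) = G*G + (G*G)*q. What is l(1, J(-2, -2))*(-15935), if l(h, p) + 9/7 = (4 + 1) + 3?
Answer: -748945/7 ≈ -1.0699e+5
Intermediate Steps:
J(G, q) = G² + q*G² (J(G, q) = G² + G²*q = G² + q*G²)
l(h, p) = 47/7 (l(h, p) = -9/7 + ((4 + 1) + 3) = -9/7 + (5 + 3) = -9/7 + 8 = 47/7)
l(1, J(-2, -2))*(-15935) = (47/7)*(-15935) = -748945/7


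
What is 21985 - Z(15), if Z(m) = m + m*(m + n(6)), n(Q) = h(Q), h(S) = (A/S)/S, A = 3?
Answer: 86975/4 ≈ 21744.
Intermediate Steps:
h(S) = 3/S² (h(S) = (3/S)/S = 3/S²)
n(Q) = 3/Q²
Z(m) = m + m*(1/12 + m) (Z(m) = m + m*(m + 3/6²) = m + m*(m + 3*(1/36)) = m + m*(m + 1/12) = m + m*(1/12 + m))
21985 - Z(15) = 21985 - 15*(13 + 12*15)/12 = 21985 - 15*(13 + 180)/12 = 21985 - 15*193/12 = 21985 - 1*965/4 = 21985 - 965/4 = 86975/4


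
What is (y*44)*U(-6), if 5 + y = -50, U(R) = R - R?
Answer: 0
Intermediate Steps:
U(R) = 0
y = -55 (y = -5 - 50 = -55)
(y*44)*U(-6) = -55*44*0 = -2420*0 = 0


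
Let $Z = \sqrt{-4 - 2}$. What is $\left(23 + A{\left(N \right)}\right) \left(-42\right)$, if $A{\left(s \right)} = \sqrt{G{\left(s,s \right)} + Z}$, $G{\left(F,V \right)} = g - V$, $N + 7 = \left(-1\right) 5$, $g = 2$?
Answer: $-966 - 42 \sqrt{14 + i \sqrt{6}} \approx -1123.7 - 13.696 i$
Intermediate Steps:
$N = -12$ ($N = -7 - 5 = -12$)
$G{\left(F,V \right)} = 2 - V$
$Z = i \sqrt{6}$ ($Z = \sqrt{-6} = i \sqrt{6} \approx 2.4495 i$)
$A{\left(s \right)} = \sqrt{2 - s + i \sqrt{6}}$ ($A{\left(s \right)} = \sqrt{\left(2 - s\right) + i \sqrt{6}} = \sqrt{2 - s + i \sqrt{6}}$)
$\left(23 + A{\left(N \right)}\right) \left(-42\right) = \left(23 + \sqrt{2 - -12 + i \sqrt{6}}\right) \left(-42\right) = \left(23 + \sqrt{2 + 12 + i \sqrt{6}}\right) \left(-42\right) = \left(23 + \sqrt{14 + i \sqrt{6}}\right) \left(-42\right) = -966 - 42 \sqrt{14 + i \sqrt{6}}$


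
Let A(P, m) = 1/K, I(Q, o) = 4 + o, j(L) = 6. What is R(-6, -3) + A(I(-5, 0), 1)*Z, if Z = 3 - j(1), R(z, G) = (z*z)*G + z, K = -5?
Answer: -567/5 ≈ -113.40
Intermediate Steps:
R(z, G) = z + G*z**2 (R(z, G) = z**2*G + z = G*z**2 + z = z + G*z**2)
A(P, m) = -1/5 (A(P, m) = 1/(-5) = -1/5)
Z = -3 (Z = 3 - 1*6 = 3 - 6 = -3)
R(-6, -3) + A(I(-5, 0), 1)*Z = -6*(1 - 3*(-6)) - 1/5*(-3) = -6*(1 + 18) + 3/5 = -6*19 + 3/5 = -114 + 3/5 = -567/5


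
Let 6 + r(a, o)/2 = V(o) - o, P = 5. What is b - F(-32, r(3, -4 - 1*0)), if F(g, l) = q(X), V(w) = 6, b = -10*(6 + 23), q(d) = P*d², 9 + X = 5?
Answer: -370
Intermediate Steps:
X = -4 (X = -9 + 5 = -4)
q(d) = 5*d²
b = -290 (b = -10*29 = -290)
r(a, o) = -2*o (r(a, o) = -12 + 2*(6 - o) = -12 + (12 - 2*o) = -2*o)
F(g, l) = 80 (F(g, l) = 5*(-4)² = 5*16 = 80)
b - F(-32, r(3, -4 - 1*0)) = -290 - 1*80 = -290 - 80 = -370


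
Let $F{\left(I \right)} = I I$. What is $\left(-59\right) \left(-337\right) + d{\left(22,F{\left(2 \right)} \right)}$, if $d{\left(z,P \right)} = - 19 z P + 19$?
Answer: $18230$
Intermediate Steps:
$F{\left(I \right)} = I^{2}$
$d{\left(z,P \right)} = 19 - 19 P z$ ($d{\left(z,P \right)} = - 19 P z + 19 = 19 - 19 P z$)
$\left(-59\right) \left(-337\right) + d{\left(22,F{\left(2 \right)} \right)} = \left(-59\right) \left(-337\right) + \left(19 - 19 \cdot 2^{2} \cdot 22\right) = 19883 + \left(19 - 76 \cdot 22\right) = 19883 + \left(19 - 1672\right) = 19883 - 1653 = 18230$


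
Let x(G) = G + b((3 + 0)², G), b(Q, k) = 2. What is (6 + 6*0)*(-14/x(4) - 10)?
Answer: -74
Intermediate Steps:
x(G) = 2 + G (x(G) = G + 2 = 2 + G)
(6 + 6*0)*(-14/x(4) - 10) = (6 + 6*0)*(-14/(2 + 4) - 10) = (6 + 0)*(-14/6 - 10) = 6*(-14*⅙ - 10) = 6*(-7/3 - 10) = 6*(-37/3) = -74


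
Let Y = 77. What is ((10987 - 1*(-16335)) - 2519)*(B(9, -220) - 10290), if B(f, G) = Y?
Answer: -253313039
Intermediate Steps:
B(f, G) = 77
((10987 - 1*(-16335)) - 2519)*(B(9, -220) - 10290) = ((10987 - 1*(-16335)) - 2519)*(77 - 10290) = ((10987 + 16335) - 2519)*(-10213) = (27322 - 2519)*(-10213) = 24803*(-10213) = -253313039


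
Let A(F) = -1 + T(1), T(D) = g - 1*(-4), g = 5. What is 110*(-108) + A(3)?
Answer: -11872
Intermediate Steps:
T(D) = 9 (T(D) = 5 - 1*(-4) = 5 + 4 = 9)
A(F) = 8 (A(F) = -1 + 9 = 8)
110*(-108) + A(3) = 110*(-108) + 8 = -11880 + 8 = -11872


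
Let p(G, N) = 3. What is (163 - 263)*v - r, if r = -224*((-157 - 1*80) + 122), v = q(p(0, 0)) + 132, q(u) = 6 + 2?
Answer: -39760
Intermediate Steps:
q(u) = 8
v = 140 (v = 8 + 132 = 140)
r = 25760 (r = -224*((-157 - 80) + 122) = -224*(-237 + 122) = -224*(-115) = 25760)
(163 - 263)*v - r = (163 - 263)*140 - 1*25760 = -100*140 - 25760 = -14000 - 25760 = -39760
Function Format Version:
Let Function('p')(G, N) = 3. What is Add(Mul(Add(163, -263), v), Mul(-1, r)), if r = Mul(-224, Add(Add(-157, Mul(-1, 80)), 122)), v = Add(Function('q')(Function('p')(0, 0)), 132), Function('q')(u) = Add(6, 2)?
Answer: -39760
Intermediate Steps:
Function('q')(u) = 8
v = 140 (v = Add(8, 132) = 140)
r = 25760 (r = Mul(-224, Add(Add(-157, -80), 122)) = Mul(-224, Add(-237, 122)) = Mul(-224, -115) = 25760)
Add(Mul(Add(163, -263), v), Mul(-1, r)) = Add(Mul(Add(163, -263), 140), Mul(-1, 25760)) = Add(Mul(-100, 140), -25760) = Add(-14000, -25760) = -39760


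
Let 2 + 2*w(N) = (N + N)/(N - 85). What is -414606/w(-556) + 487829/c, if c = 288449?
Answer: 76658953251719/24518165 ≈ 3.1266e+6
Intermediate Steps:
w(N) = -1 + N/(-85 + N) (w(N) = -1 + ((N + N)/(N - 85))/2 = -1 + ((2*N)/(-85 + N))/2 = -1 + (2*N/(-85 + N))/2 = -1 + N/(-85 + N))
-414606/w(-556) + 487829/c = -414606/(85/(-85 - 556)) + 487829/288449 = -414606/(85/(-641)) + 487829*(1/288449) = -414606/(85*(-1/641)) + 487829/288449 = -414606/(-85/641) + 487829/288449 = -414606*(-641/85) + 487829/288449 = 265762446/85 + 487829/288449 = 76658953251719/24518165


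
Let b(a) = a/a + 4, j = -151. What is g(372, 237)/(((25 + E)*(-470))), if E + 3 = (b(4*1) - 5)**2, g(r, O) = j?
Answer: 151/10340 ≈ 0.014603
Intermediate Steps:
g(r, O) = -151
b(a) = 5 (b(a) = 1 + 4 = 5)
E = -3 (E = -3 + (5 - 5)**2 = -3 + 0**2 = -3 + 0 = -3)
g(372, 237)/(((25 + E)*(-470))) = -151*(-1/(470*(25 - 3))) = -151/(22*(-470)) = -151/(-10340) = -151*(-1/10340) = 151/10340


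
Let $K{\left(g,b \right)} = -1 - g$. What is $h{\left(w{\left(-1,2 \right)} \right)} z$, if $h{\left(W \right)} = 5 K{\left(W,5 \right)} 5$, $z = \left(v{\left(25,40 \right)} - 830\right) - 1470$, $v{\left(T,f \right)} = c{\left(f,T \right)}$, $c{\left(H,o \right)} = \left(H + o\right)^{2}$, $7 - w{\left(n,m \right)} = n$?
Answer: $-433125$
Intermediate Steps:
$w{\left(n,m \right)} = 7 - n$
$v{\left(T,f \right)} = \left(T + f\right)^{2}$ ($v{\left(T,f \right)} = \left(f + T\right)^{2} = \left(T + f\right)^{2}$)
$z = 1925$ ($z = \left(\left(25 + 40\right)^{2} - 830\right) - 1470 = \left(65^{2} - 830\right) - 1470 = \left(4225 - 830\right) - 1470 = 3395 - 1470 = 1925$)
$h{\left(W \right)} = -25 - 25 W$ ($h{\left(W \right)} = 5 \left(-1 - W\right) 5 = \left(-5 - 5 W\right) 5 = -25 - 25 W$)
$h{\left(w{\left(-1,2 \right)} \right)} z = \left(-25 - 25 \left(7 - -1\right)\right) 1925 = \left(-25 - 25 \left(7 + 1\right)\right) 1925 = \left(-25 - 200\right) 1925 = \left(-225\right) 1925 = -433125$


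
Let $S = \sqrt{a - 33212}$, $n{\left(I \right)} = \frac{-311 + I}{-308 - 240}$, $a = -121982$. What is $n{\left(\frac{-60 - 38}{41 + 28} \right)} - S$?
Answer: $\frac{21557}{37812} - i \sqrt{155194} \approx 0.57011 - 393.95 i$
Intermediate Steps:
$n{\left(I \right)} = \frac{311}{548} - \frac{I}{548}$ ($n{\left(I \right)} = \frac{-311 + I}{-548} = \left(-311 + I\right) \left(- \frac{1}{548}\right) = \frac{311}{548} - \frac{I}{548}$)
$S = i \sqrt{155194}$ ($S = \sqrt{-121982 - 33212} = \sqrt{-155194} = i \sqrt{155194} \approx 393.95 i$)
$n{\left(\frac{-60 - 38}{41 + 28} \right)} - S = \left(\frac{311}{548} - \frac{\left(-60 - 38\right) \frac{1}{41 + 28}}{548}\right) - i \sqrt{155194} = \left(\frac{311}{548} - \frac{\left(-98\right) \frac{1}{69}}{548}\right) - i \sqrt{155194} = \left(\frac{311}{548} - - \frac{49}{18906}\right) - i \sqrt{155194} = \left(\frac{311}{548} + \frac{49}{18906}\right) - i \sqrt{155194} = \frac{21557}{37812} - i \sqrt{155194}$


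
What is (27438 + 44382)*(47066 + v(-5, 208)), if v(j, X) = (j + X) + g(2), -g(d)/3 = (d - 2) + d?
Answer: 3394428660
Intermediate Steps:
g(d) = 6 - 6*d (g(d) = -3*((d - 2) + d) = -3*((-2 + d) + d) = -3*(-2 + 2*d) = 6 - 6*d)
v(j, X) = -6 + X + j (v(j, X) = (j + X) + (6 - 6*2) = (X + j) + (6 - 12) = (X + j) - 6 = -6 + X + j)
(27438 + 44382)*(47066 + v(-5, 208)) = (27438 + 44382)*(47066 + (-6 + 208 - 5)) = 71820*(47066 + 197) = 71820*47263 = 3394428660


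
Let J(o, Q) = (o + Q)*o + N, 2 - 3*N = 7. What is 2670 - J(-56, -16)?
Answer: -4081/3 ≈ -1360.3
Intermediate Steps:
N = -5/3 (N = ⅔ - ⅓*7 = ⅔ - 7/3 = -5/3 ≈ -1.6667)
J(o, Q) = -5/3 + o*(Q + o) (J(o, Q) = (o + Q)*o - 5/3 = (Q + o)*o - 5/3 = o*(Q + o) - 5/3 = -5/3 + o*(Q + o))
2670 - J(-56, -16) = 2670 - (-5/3 + (-56)² - 16*(-56)) = 2670 - (-5/3 + 3136 + 896) = 2670 - 1*12091/3 = 2670 - 12091/3 = -4081/3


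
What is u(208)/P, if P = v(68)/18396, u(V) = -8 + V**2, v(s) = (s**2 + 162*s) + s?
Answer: 9473064/187 ≈ 50658.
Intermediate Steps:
v(s) = s**2 + 163*s
P = 187/219 (P = (68*(163 + 68))/18396 = (68*231)*(1/18396) = 15708*(1/18396) = 187/219 ≈ 0.85388)
u(208)/P = (-8 + 208**2)/(187/219) = (-8 + 43264)*(219/187) = 43256*(219/187) = 9473064/187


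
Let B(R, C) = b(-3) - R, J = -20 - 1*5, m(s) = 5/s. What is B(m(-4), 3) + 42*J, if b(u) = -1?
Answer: -4199/4 ≈ -1049.8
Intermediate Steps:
J = -25 (J = -20 - 5 = -25)
B(R, C) = -1 - R
B(m(-4), 3) + 42*J = (-1 - 5/(-4)) + 42*(-25) = (-1 - 5*(-1)/4) - 1050 = (-1 - 1*(-5/4)) - 1050 = (-1 + 5/4) - 1050 = ¼ - 1050 = -4199/4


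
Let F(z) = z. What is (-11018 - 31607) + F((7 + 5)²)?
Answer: -42481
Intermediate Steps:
(-11018 - 31607) + F((7 + 5)²) = (-11018 - 31607) + (7 + 5)² = -42625 + 12² = -42625 + 144 = -42481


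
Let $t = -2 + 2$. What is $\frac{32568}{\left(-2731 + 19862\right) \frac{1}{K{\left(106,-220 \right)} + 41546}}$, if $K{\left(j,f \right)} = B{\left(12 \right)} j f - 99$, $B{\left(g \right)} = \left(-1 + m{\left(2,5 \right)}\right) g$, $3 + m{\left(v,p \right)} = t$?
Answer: $\frac{37805162376}{17131} \approx 2.2068 \cdot 10^{6}$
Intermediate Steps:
$t = 0$
$m{\left(v,p \right)} = -3$ ($m{\left(v,p \right)} = -3 + 0 = -3$)
$B{\left(g \right)} = - 4 g$ ($B{\left(g \right)} = \left(-1 - 3\right) g = - 4 g$)
$K{\left(j,f \right)} = -99 - 48 f j$ ($K{\left(j,f \right)} = \left(-4\right) 12 j f - 99 = - 48 j f - 99 = - 48 f j - 99 = -99 - 48 f j$)
$\frac{32568}{\left(-2731 + 19862\right) \frac{1}{K{\left(106,-220 \right)} + 41546}} = \frac{32568}{\left(-2731 + 19862\right) \frac{1}{\left(-99 - \left(-10560\right) 106\right) + 41546}} = \frac{32568}{17131 \frac{1}{\left(-99 + 1119360\right) + 41546}} = \frac{32568}{17131 \frac{1}{1119261 + 41546}} = \frac{32568}{17131 \cdot \frac{1}{1160807}} = \frac{32568}{\frac{17131}{1160807}} = 32568 \cdot \frac{1160807}{17131} = \frac{37805162376}{17131}$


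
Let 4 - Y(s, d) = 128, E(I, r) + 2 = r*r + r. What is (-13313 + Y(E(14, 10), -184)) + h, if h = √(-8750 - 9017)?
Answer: -13437 + I*√17767 ≈ -13437.0 + 133.29*I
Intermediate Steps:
E(I, r) = -2 + r + r² (E(I, r) = -2 + (r*r + r) = -2 + (r² + r) = -2 + (r + r²) = -2 + r + r²)
Y(s, d) = -124 (Y(s, d) = 4 - 1*128 = 4 - 128 = -124)
h = I*√17767 (h = √(-17767) = I*√17767 ≈ 133.29*I)
(-13313 + Y(E(14, 10), -184)) + h = (-13313 - 124) + I*√17767 = -13437 + I*√17767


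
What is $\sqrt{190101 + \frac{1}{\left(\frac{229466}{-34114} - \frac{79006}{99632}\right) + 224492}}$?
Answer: $\frac{\sqrt{6916717686385583391098430765592285}}{190747047410105} \approx 436.01$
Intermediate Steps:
$\sqrt{190101 + \frac{1}{\left(\frac{229466}{-34114} - \frac{79006}{99632}\right) + 224492}} = \sqrt{190101 + \frac{1}{\left(229466 \left(- \frac{1}{34114}\right) - \frac{39503}{49816}\right) + 224492}} = \sqrt{190101 + \frac{1}{\left(- \frac{114733}{17057} - \frac{39503}{49816}\right) + 224492}} = \sqrt{190101 + \frac{1}{- \frac{6389341799}{849711512} + 224492}} = \sqrt{190101 + \frac{1}{\frac{190747047410105}{849711512}}} = \sqrt{190101 + \frac{849711512}{190747047410105}} = \sqrt{\frac{36261204460558082117}{190747047410105}} = \frac{\sqrt{6916717686385583391098430765592285}}{190747047410105}$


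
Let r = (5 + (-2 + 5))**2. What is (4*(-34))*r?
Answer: -8704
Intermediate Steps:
r = 64 (r = (5 + 3)**2 = 8**2 = 64)
(4*(-34))*r = (4*(-34))*64 = -136*64 = -8704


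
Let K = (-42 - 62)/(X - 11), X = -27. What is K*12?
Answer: 624/19 ≈ 32.842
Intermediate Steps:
K = 52/19 (K = (-42 - 62)/(-27 - 11) = -104/(-38) = -104*(-1/38) = 52/19 ≈ 2.7368)
K*12 = (52/19)*12 = 624/19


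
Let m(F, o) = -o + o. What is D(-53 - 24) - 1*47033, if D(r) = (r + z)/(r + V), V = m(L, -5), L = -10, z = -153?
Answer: -3621311/77 ≈ -47030.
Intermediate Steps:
m(F, o) = 0
V = 0
D(r) = (-153 + r)/r (D(r) = (r - 153)/(r + 0) = (-153 + r)/r)
D(-53 - 24) - 1*47033 = (-153 + (-53 - 24))/(-53 - 24) - 1*47033 = (-153 - 77)/(-77) - 47033 = -1/77*(-230) - 47033 = 230/77 - 47033 = -3621311/77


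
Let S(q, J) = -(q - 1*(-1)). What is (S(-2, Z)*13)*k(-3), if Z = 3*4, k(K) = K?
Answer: -39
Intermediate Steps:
Z = 12
S(q, J) = -1 - q (S(q, J) = -(q + 1) = -(1 + q) = -1 - q)
(S(-2, Z)*13)*k(-3) = ((-1 - 1*(-2))*13)*(-3) = ((-1 + 2)*13)*(-3) = (1*13)*(-3) = 13*(-3) = -39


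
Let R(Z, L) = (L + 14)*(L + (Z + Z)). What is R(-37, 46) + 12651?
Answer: 10971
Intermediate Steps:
R(Z, L) = (14 + L)*(L + 2*Z)
R(-37, 46) + 12651 = (46² + 14*46 + 28*(-37) + 2*46*(-37)) + 12651 = (2116 + 644 - 1036 - 3404) + 12651 = -1680 + 12651 = 10971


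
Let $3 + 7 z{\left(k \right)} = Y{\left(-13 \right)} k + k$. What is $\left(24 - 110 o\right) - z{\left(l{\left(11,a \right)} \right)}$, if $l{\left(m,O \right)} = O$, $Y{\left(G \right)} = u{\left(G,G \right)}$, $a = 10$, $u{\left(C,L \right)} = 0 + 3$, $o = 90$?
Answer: $- \frac{69169}{7} \approx -9881.3$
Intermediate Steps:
$u{\left(C,L \right)} = 3$
$Y{\left(G \right)} = 3$
$z{\left(k \right)} = - \frac{3}{7} + \frac{4 k}{7}$ ($z{\left(k \right)} = - \frac{3}{7} + \frac{3 k + k}{7} = - \frac{3}{7} + \frac{4 k}{7}$)
$\left(24 - 110 o\right) - z{\left(l{\left(11,a \right)} \right)} = \left(24 - 9900\right) - \left(- \frac{3}{7} + \frac{4}{7} \cdot 10\right) = \left(24 - 9900\right) - \left(- \frac{3}{7} + \frac{40}{7}\right) = -9876 - \frac{37}{7} = - \frac{69169}{7}$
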